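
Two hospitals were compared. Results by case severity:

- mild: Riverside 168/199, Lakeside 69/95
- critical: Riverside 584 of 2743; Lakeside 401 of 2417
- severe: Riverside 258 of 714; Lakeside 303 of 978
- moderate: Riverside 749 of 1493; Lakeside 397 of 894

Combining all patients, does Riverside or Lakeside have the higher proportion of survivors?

Mild: Riverside 168/199 = 84.4%, Lakeside 69/95 = 72.6% → Riverside
Critical: Riverside 584/2743 = 21.3%, Lakeside 401/2417 = 16.6% → Riverside
Severe: Riverside 258/714 = 36.1%, Lakeside 303/978 = 31.0% → Riverside
Moderate: Riverside 749/1493 = 50.2%, Lakeside 397/894 = 44.4% → Riverside
Overall: Riverside 1759/5149 = 34.2%, Lakeside 1170/4384 = 26.7% → Riverside

Riverside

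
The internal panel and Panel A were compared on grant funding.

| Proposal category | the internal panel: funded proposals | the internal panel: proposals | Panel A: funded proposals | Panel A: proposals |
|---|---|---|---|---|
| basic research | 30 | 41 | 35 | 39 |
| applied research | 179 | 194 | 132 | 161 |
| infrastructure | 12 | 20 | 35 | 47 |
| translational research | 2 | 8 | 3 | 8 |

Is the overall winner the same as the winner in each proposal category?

Basic research: the internal panel 30/41 = 73.2%, Panel A 35/39 = 89.7% → Panel A
Applied research: the internal panel 179/194 = 92.3%, Panel A 132/161 = 82.0% → the internal panel
Infrastructure: the internal panel 12/20 = 60.0%, Panel A 35/47 = 74.5% → Panel A
Translational research: the internal panel 2/8 = 25.0%, Panel A 3/8 = 37.5% → Panel A
Overall: the internal panel 223/263 = 84.8%, Panel A 205/255 = 80.4% → the internal panel
Neither sweeps: the internal panel wins 1 of 4 groups, Panel A wins 3. The internal panel wins overall but not every group — no Simpson reversal.

No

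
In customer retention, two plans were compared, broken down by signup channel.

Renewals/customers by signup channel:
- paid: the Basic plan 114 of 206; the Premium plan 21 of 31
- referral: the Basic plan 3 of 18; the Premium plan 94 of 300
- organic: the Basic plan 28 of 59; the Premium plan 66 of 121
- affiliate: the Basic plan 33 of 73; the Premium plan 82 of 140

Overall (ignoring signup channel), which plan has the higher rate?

the Basic plan

Paid: the Basic plan 114/206 = 55.3%, the Premium plan 21/31 = 67.7% → the Premium plan
Referral: the Basic plan 3/18 = 16.7%, the Premium plan 94/300 = 31.3% → the Premium plan
Organic: the Basic plan 28/59 = 47.5%, the Premium plan 66/121 = 54.5% → the Premium plan
Affiliate: the Basic plan 33/73 = 45.2%, the Premium plan 82/140 = 58.6% → the Premium plan
Overall: the Basic plan 178/356 = 50.0%, the Premium plan 263/592 = 44.4% → the Basic plan
(The Premium plan wins every signup group but the Basic plan wins overall — the Premium plan's customers skew toward the low-rate referral group.)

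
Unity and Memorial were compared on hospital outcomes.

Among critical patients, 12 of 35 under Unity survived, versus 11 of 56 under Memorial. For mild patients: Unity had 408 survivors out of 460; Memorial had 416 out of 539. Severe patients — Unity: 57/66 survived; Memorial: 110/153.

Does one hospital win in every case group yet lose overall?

Critical: Unity 12/35 = 34.3%, Memorial 11/56 = 19.6% → Unity
Mild: Unity 408/460 = 88.7%, Memorial 416/539 = 77.2% → Unity
Severe: Unity 57/66 = 86.4%, Memorial 110/153 = 71.9% → Unity
Overall: Unity 477/561 = 85.0%, Memorial 537/748 = 71.8% → Unity
Unity wins overall and in every case group — no reversal.

No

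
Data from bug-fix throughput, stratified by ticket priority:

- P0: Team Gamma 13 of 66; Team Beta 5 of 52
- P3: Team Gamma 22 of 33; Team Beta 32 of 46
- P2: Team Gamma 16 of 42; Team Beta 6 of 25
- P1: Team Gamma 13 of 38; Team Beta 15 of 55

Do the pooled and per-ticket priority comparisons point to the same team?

P0: Team Gamma 13/66 = 19.7%, Team Beta 5/52 = 9.6% → Team Gamma
P3: Team Gamma 22/33 = 66.7%, Team Beta 32/46 = 69.6% → Team Beta
P2: Team Gamma 16/42 = 38.1%, Team Beta 6/25 = 24.0% → Team Gamma
P1: Team Gamma 13/38 = 34.2%, Team Beta 15/55 = 27.3% → Team Gamma
Overall: Team Gamma 64/179 = 35.8%, Team Beta 58/178 = 32.6% → Team Gamma
Neither sweeps: Team Gamma wins 3 of 4 groups, Team Beta wins 1. Team Gamma wins overall but not every group — no Simpson reversal.

No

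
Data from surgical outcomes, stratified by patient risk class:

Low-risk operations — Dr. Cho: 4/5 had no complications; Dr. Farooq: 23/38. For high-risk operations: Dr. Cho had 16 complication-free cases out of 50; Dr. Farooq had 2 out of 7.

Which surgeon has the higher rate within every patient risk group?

Dr. Cho

Low-risk: Dr. Cho 4/5 = 80.0%, Dr. Farooq 23/38 = 60.5% → Dr. Cho
High-risk: Dr. Cho 16/50 = 32.0%, Dr. Farooq 2/7 = 28.6% → Dr. Cho
Dr. Cho has the higher rate in both groups.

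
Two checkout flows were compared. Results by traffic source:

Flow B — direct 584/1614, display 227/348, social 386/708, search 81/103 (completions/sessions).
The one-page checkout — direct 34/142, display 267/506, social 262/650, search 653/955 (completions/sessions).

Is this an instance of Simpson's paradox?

Direct: Flow B 584/1614 = 36.2%, the one-page checkout 34/142 = 23.9% → Flow B
Display: Flow B 227/348 = 65.2%, the one-page checkout 267/506 = 52.8% → Flow B
Social: Flow B 386/708 = 54.5%, the one-page checkout 262/650 = 40.3% → Flow B
Search: Flow B 81/103 = 78.6%, the one-page checkout 653/955 = 68.4% → Flow B
Overall: Flow B 1278/2773 = 46.1%, the one-page checkout 1216/2253 = 54.0% → the one-page checkout
Flow B wins each traffic group but the one-page checkout wins overall — the comparison reverses. Flow B's sessions skew toward direct, which has a lower base rate.

Yes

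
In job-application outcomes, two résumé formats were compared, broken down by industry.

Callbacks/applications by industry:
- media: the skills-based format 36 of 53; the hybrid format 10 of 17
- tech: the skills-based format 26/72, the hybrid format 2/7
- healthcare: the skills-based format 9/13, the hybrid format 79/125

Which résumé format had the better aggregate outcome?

Media: the skills-based format 36/53 = 67.9%, the hybrid format 10/17 = 58.8% → the skills-based format
Tech: the skills-based format 26/72 = 36.1%, the hybrid format 2/7 = 28.6% → the skills-based format
Healthcare: the skills-based format 9/13 = 69.2%, the hybrid format 79/125 = 63.2% → the skills-based format
Overall: the skills-based format 71/138 = 51.4%, the hybrid format 91/149 = 61.1% → the hybrid format
(The skills-based format wins every industry group but the hybrid format wins overall — the skills-based format's applications skew toward the low-rate tech group.)

the hybrid format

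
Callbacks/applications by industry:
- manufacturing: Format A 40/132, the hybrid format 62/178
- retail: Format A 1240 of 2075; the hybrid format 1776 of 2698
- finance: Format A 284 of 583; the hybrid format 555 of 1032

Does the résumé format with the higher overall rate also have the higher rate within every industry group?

Manufacturing: Format A 40/132 = 30.3%, the hybrid format 62/178 = 34.8% → the hybrid format
Retail: Format A 1240/2075 = 59.8%, the hybrid format 1776/2698 = 65.8% → the hybrid format
Finance: Format A 284/583 = 48.7%, the hybrid format 555/1032 = 53.8% → the hybrid format
Overall: Format A 1564/2790 = 56.1%, the hybrid format 2393/3908 = 61.2% → the hybrid format
The hybrid format wins overall and in every industry group — no reversal.

Yes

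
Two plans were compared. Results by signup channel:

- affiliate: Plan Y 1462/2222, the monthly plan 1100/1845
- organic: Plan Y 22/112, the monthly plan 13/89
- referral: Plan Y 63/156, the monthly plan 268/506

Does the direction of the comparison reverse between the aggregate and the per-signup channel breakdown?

Affiliate: Plan Y 1462/2222 = 65.8%, the monthly plan 1100/1845 = 59.6% → Plan Y
Organic: Plan Y 22/112 = 19.6%, the monthly plan 13/89 = 14.6% → Plan Y
Referral: Plan Y 63/156 = 40.4%, the monthly plan 268/506 = 53.0% → the monthly plan
Overall: Plan Y 1547/2490 = 62.1%, the monthly plan 1381/2440 = 56.6% → Plan Y
Neither sweeps: Plan Y wins 2 of 3 groups, the monthly plan wins 1. Plan Y wins overall but not every group — no Simpson reversal.

No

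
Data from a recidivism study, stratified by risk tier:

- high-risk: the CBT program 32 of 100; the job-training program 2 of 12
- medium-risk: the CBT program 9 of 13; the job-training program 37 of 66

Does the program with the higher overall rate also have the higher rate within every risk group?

No

High-risk: the CBT program 32/100 = 32.0%, the job-training program 2/12 = 16.7% → the CBT program
Medium-risk: the CBT program 9/13 = 69.2%, the job-training program 37/66 = 56.1% → the CBT program
Overall: the CBT program 41/113 = 36.3%, the job-training program 39/78 = 50.0% → the job-training program
The CBT program wins each risk group but the job-training program wins overall — the comparison reverses. The CBT program's participants skew toward high-risk, which has a lower base rate.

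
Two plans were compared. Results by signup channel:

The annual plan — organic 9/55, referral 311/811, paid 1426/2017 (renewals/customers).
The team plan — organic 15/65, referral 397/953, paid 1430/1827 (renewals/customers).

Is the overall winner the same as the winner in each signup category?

Yes

Organic: the annual plan 9/55 = 16.4%, the team plan 15/65 = 23.1% → the team plan
Referral: the annual plan 311/811 = 38.3%, the team plan 397/953 = 41.7% → the team plan
Paid: the annual plan 1426/2017 = 70.7%, the team plan 1430/1827 = 78.3% → the team plan
Overall: the annual plan 1746/2883 = 60.6%, the team plan 1842/2845 = 64.7% → the team plan
The team plan wins overall and in every signup group — no reversal.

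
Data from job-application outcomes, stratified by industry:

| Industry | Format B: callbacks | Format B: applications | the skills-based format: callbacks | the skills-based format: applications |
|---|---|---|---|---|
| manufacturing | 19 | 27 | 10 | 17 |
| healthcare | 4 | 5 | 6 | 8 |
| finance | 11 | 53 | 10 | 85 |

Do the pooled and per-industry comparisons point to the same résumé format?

Manufacturing: Format B 19/27 = 70.4%, the skills-based format 10/17 = 58.8% → Format B
Healthcare: Format B 4/5 = 80.0%, the skills-based format 6/8 = 75.0% → Format B
Finance: Format B 11/53 = 20.8%, the skills-based format 10/85 = 11.8% → Format B
Overall: Format B 34/85 = 40.0%, the skills-based format 26/110 = 23.6% → Format B
Format B wins overall and in every industry group — no reversal.

Yes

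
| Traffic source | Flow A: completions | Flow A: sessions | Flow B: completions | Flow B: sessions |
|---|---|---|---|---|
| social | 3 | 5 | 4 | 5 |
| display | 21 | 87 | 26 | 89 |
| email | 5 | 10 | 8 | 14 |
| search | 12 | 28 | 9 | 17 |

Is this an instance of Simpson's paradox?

No

Social: Flow A 3/5 = 60.0%, Flow B 4/5 = 80.0% → Flow B
Display: Flow A 21/87 = 24.1%, Flow B 26/89 = 29.2% → Flow B
Email: Flow A 5/10 = 50.0%, Flow B 8/14 = 57.1% → Flow B
Search: Flow A 12/28 = 42.9%, Flow B 9/17 = 52.9% → Flow B
Overall: Flow A 41/130 = 31.5%, Flow B 47/125 = 37.6% → Flow B
Flow B wins overall and in every traffic group — no reversal.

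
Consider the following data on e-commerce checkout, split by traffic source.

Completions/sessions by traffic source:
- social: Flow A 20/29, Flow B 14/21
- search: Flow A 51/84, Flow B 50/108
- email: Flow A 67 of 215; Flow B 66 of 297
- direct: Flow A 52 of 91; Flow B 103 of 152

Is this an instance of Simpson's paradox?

No

Social: Flow A 20/29 = 69.0%, Flow B 14/21 = 66.7% → Flow A
Search: Flow A 51/84 = 60.7%, Flow B 50/108 = 46.3% → Flow A
Email: Flow A 67/215 = 31.2%, Flow B 66/297 = 22.2% → Flow A
Direct: Flow A 52/91 = 57.1%, Flow B 103/152 = 67.8% → Flow B
Overall: Flow A 190/419 = 45.3%, Flow B 233/578 = 40.3% → Flow A
Neither sweeps: Flow A wins 3 of 4 groups, Flow B wins 1. Flow A wins overall but not every group — no Simpson reversal.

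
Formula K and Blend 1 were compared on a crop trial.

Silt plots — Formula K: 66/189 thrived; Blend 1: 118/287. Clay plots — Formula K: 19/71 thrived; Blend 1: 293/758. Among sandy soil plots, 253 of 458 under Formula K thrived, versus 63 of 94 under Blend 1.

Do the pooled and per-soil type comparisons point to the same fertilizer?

No

Silt: Formula K 66/189 = 34.9%, Blend 1 118/287 = 41.1% → Blend 1
Clay: Formula K 19/71 = 26.8%, Blend 1 293/758 = 38.7% → Blend 1
Sandy soil: Formula K 253/458 = 55.2%, Blend 1 63/94 = 67.0% → Blend 1
Overall: Formula K 338/718 = 47.1%, Blend 1 474/1139 = 41.6% → Formula K
Blend 1 wins each soil group but Formula K wins overall — the comparison reverses. Blend 1's plots skew toward clay, which has a lower base rate.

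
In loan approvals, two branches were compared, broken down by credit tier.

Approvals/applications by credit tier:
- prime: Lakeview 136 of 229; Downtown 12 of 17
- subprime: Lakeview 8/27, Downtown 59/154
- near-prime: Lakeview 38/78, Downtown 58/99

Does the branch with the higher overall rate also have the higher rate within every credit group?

Prime: Lakeview 136/229 = 59.4%, Downtown 12/17 = 70.6% → Downtown
Subprime: Lakeview 8/27 = 29.6%, Downtown 59/154 = 38.3% → Downtown
Near-prime: Lakeview 38/78 = 48.7%, Downtown 58/99 = 58.6% → Downtown
Overall: Lakeview 182/334 = 54.5%, Downtown 129/270 = 47.8% → Lakeview
Downtown wins each credit group but Lakeview wins overall — the comparison reverses. Downtown's applications skew toward subprime, which has a lower base rate.

No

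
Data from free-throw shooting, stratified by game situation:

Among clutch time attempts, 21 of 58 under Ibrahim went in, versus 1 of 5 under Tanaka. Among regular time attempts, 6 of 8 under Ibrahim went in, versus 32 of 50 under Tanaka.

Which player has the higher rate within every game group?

Ibrahim

Clutch time: Ibrahim 21/58 = 36.2%, Tanaka 1/5 = 20.0% → Ibrahim
Regular time: Ibrahim 6/8 = 75.0%, Tanaka 32/50 = 64.0% → Ibrahim
Ibrahim has the higher rate in both groups.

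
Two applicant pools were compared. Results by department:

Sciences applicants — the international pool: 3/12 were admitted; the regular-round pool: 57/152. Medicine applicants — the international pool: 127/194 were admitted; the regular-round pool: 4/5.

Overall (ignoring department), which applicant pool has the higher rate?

the international pool

Sciences: the international pool 3/12 = 25.0%, the regular-round pool 57/152 = 37.5% → the regular-round pool
Medicine: the international pool 127/194 = 65.5%, the regular-round pool 4/5 = 80.0% → the regular-round pool
Overall: the international pool 130/206 = 63.1%, the regular-round pool 61/157 = 38.9% → the international pool
(The regular-round pool wins every department group but the international pool wins overall — the regular-round pool's applicants skew toward the low-rate Sciences group.)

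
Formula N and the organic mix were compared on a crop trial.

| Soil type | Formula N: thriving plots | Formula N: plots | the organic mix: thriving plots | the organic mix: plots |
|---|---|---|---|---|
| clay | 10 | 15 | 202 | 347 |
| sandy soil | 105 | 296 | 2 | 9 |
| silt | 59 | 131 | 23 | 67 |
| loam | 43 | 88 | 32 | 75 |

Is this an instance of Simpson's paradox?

Clay: Formula N 10/15 = 66.7%, the organic mix 202/347 = 58.2% → Formula N
Sandy soil: Formula N 105/296 = 35.5%, the organic mix 2/9 = 22.2% → Formula N
Silt: Formula N 59/131 = 45.0%, the organic mix 23/67 = 34.3% → Formula N
Loam: Formula N 43/88 = 48.9%, the organic mix 32/75 = 42.7% → Formula N
Overall: Formula N 217/530 = 40.9%, the organic mix 259/498 = 52.0% → the organic mix
Formula N wins each soil group but the organic mix wins overall — the comparison reverses. Formula N's plots skew toward sandy soil, which has a lower base rate.

Yes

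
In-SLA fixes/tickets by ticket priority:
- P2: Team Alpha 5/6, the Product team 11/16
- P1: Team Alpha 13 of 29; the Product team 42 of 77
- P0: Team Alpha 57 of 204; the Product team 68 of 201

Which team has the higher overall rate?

the Product team

P2: Team Alpha 5/6 = 83.3%, the Product team 11/16 = 68.8% → Team Alpha
P1: Team Alpha 13/29 = 44.8%, the Product team 42/77 = 54.5% → the Product team
P0: Team Alpha 57/204 = 27.9%, the Product team 68/201 = 33.8% → the Product team
Overall: Team Alpha 75/239 = 31.4%, the Product team 121/294 = 41.2% → the Product team
(Neither sweeps every ticket group, but the Product team has the higher pooled rate.)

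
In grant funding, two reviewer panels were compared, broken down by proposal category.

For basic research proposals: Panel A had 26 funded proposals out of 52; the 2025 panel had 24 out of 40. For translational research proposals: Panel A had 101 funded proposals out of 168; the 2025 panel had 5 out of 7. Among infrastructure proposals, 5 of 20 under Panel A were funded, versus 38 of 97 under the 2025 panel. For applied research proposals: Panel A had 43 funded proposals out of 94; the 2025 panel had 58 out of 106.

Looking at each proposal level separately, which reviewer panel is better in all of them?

the 2025 panel

Basic research: Panel A 26/52 = 50.0%, the 2025 panel 24/40 = 60.0% → the 2025 panel
Translational research: Panel A 101/168 = 60.1%, the 2025 panel 5/7 = 71.4% → the 2025 panel
Infrastructure: Panel A 5/20 = 25.0%, the 2025 panel 38/97 = 39.2% → the 2025 panel
Applied research: Panel A 43/94 = 45.7%, the 2025 panel 58/106 = 54.7% → the 2025 panel
The 2025 panel has the higher rate in all 4 groups.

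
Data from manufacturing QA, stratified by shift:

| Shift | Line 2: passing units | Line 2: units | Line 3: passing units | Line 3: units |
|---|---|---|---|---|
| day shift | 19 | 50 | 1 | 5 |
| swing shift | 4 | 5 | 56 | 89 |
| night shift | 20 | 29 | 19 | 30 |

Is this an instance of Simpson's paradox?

Yes

Day shift: Line 2 19/50 = 38.0%, Line 3 1/5 = 20.0% → Line 2
Swing shift: Line 2 4/5 = 80.0%, Line 3 56/89 = 62.9% → Line 2
Night shift: Line 2 20/29 = 69.0%, Line 3 19/30 = 63.3% → Line 2
Overall: Line 2 43/84 = 51.2%, Line 3 76/124 = 61.3% → Line 3
Line 2 wins each shift group but Line 3 wins overall — the comparison reverses. Line 2's units skew toward day shift, which has a lower base rate.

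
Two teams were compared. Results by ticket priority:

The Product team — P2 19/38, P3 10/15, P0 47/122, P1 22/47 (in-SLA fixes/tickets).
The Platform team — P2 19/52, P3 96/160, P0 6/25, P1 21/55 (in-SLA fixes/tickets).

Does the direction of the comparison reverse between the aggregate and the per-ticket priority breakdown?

P2: the Product team 19/38 = 50.0%, the Platform team 19/52 = 36.5% → the Product team
P3: the Product team 10/15 = 66.7%, the Platform team 96/160 = 60.0% → the Product team
P0: the Product team 47/122 = 38.5%, the Platform team 6/25 = 24.0% → the Product team
P1: the Product team 22/47 = 46.8%, the Platform team 21/55 = 38.2% → the Product team
Overall: the Product team 98/222 = 44.1%, the Platform team 142/292 = 48.6% → the Platform team
The Product team wins each ticket group but the Platform team wins overall — the comparison reverses. The Product team's tickets skew toward P0, which has a lower base rate.

Yes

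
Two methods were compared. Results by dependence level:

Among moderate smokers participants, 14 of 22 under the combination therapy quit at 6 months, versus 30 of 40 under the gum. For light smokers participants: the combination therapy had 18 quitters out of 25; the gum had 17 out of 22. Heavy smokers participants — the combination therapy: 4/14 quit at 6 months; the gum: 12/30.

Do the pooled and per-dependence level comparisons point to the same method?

Moderate smokers: the combination therapy 14/22 = 63.6%, the gum 30/40 = 75.0% → the gum
Light smokers: the combination therapy 18/25 = 72.0%, the gum 17/22 = 77.3% → the gum
Heavy smokers: the combination therapy 4/14 = 28.6%, the gum 12/30 = 40.0% → the gum
Overall: the combination therapy 36/61 = 59.0%, the gum 59/92 = 64.1% → the gum
The gum wins overall and in every dependence group — no reversal.

Yes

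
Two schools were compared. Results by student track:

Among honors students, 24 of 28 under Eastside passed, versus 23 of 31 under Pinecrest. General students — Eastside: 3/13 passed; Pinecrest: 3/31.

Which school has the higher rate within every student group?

Honors: Eastside 24/28 = 85.7%, Pinecrest 23/31 = 74.2% → Eastside
General: Eastside 3/13 = 23.1%, Pinecrest 3/31 = 9.7% → Eastside
Eastside has the higher rate in both groups.

Eastside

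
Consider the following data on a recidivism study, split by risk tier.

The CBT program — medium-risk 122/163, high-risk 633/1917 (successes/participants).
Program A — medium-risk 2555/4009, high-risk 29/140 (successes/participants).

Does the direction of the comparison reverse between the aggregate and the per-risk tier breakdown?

Medium-risk: the CBT program 122/163 = 74.8%, Program A 2555/4009 = 63.7% → the CBT program
High-risk: the CBT program 633/1917 = 33.0%, Program A 29/140 = 20.7% → the CBT program
Overall: the CBT program 755/2080 = 36.3%, Program A 2584/4149 = 62.3% → Program A
The CBT program wins each risk group but Program A wins overall — the comparison reverses. The CBT program's participants skew toward high-risk, which has a lower base rate.

Yes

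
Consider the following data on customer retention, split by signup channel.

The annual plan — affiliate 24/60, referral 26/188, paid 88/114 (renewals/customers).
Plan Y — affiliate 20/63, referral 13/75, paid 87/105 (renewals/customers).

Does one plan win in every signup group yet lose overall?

Affiliate: the annual plan 24/60 = 40.0%, Plan Y 20/63 = 31.7% → the annual plan
Referral: the annual plan 26/188 = 13.8%, Plan Y 13/75 = 17.3% → Plan Y
Paid: the annual plan 88/114 = 77.2%, Plan Y 87/105 = 82.9% → Plan Y
Overall: the annual plan 138/362 = 38.1%, Plan Y 120/243 = 49.4% → Plan Y
Neither sweeps: the annual plan wins 1 of 3 groups, Plan Y wins 2. Plan Y wins overall but not every group — no Simpson reversal.

No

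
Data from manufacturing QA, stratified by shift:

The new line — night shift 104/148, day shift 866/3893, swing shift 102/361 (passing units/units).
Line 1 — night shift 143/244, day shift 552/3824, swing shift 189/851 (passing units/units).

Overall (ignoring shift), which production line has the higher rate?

the new line

Night shift: the new line 104/148 = 70.3%, Line 1 143/244 = 58.6% → the new line
Day shift: the new line 866/3893 = 22.2%, Line 1 552/3824 = 14.4% → the new line
Swing shift: the new line 102/361 = 28.3%, Line 1 189/851 = 22.2% → the new line
Overall: the new line 1072/4402 = 24.4%, Line 1 884/4919 = 18.0% → the new line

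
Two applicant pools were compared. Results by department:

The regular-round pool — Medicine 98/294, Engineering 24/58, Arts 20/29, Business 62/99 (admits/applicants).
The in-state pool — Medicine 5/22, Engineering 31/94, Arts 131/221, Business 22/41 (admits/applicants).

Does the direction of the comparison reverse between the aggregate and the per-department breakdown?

Medicine: the regular-round pool 98/294 = 33.3%, the in-state pool 5/22 = 22.7% → the regular-round pool
Engineering: the regular-round pool 24/58 = 41.4%, the in-state pool 31/94 = 33.0% → the regular-round pool
Arts: the regular-round pool 20/29 = 69.0%, the in-state pool 131/221 = 59.3% → the regular-round pool
Business: the regular-round pool 62/99 = 62.6%, the in-state pool 22/41 = 53.7% → the regular-round pool
Overall: the regular-round pool 204/480 = 42.5%, the in-state pool 189/378 = 50.0% → the in-state pool
The regular-round pool wins each department group but the in-state pool wins overall — the comparison reverses. The regular-round pool's applicants skew toward Medicine, which has a lower base rate.

Yes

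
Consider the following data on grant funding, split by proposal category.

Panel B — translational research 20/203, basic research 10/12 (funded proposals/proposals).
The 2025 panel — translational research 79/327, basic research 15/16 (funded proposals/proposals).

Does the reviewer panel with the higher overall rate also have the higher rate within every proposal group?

Translational research: Panel B 20/203 = 9.9%, the 2025 panel 79/327 = 24.2% → the 2025 panel
Basic research: Panel B 10/12 = 83.3%, the 2025 panel 15/16 = 93.8% → the 2025 panel
Overall: Panel B 30/215 = 14.0%, the 2025 panel 94/343 = 27.4% → the 2025 panel
The 2025 panel wins overall and in every proposal group — no reversal.

Yes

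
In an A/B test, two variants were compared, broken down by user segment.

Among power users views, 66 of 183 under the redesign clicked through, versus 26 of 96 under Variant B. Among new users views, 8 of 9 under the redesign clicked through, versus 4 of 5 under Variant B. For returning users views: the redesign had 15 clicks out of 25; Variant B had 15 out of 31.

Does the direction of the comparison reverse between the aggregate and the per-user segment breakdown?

Power users: the redesign 66/183 = 36.1%, Variant B 26/96 = 27.1% → the redesign
New users: the redesign 8/9 = 88.9%, Variant B 4/5 = 80.0% → the redesign
Returning users: the redesign 15/25 = 60.0%, Variant B 15/31 = 48.4% → the redesign
Overall: the redesign 89/217 = 41.0%, Variant B 45/132 = 34.1% → the redesign
The redesign wins overall and in every user group — no reversal.

No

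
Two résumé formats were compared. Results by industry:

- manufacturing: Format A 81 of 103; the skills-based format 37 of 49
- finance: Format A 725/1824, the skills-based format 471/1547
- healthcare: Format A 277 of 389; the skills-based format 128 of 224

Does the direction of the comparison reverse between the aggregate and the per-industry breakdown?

No

Manufacturing: Format A 81/103 = 78.6%, the skills-based format 37/49 = 75.5% → Format A
Finance: Format A 725/1824 = 39.7%, the skills-based format 471/1547 = 30.4% → Format A
Healthcare: Format A 277/389 = 71.2%, the skills-based format 128/224 = 57.1% → Format A
Overall: Format A 1083/2316 = 46.8%, the skills-based format 636/1820 = 34.9% → Format A
Format A wins overall and in every industry group — no reversal.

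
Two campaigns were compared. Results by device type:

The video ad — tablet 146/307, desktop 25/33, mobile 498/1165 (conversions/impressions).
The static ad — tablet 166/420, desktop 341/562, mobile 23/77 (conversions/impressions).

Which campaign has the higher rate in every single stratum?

Tablet: the video ad 146/307 = 47.6%, the static ad 166/420 = 39.5% → the video ad
Desktop: the video ad 25/33 = 75.8%, the static ad 341/562 = 60.7% → the video ad
Mobile: the video ad 498/1165 = 42.7%, the static ad 23/77 = 29.9% → the video ad
The video ad has the higher rate in all 3 groups.

the video ad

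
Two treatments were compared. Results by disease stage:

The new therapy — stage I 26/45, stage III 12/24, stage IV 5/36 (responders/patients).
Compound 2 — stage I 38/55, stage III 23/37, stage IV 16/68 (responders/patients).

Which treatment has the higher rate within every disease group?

Compound 2

Stage I: the new therapy 26/45 = 57.8%, Compound 2 38/55 = 69.1% → Compound 2
Stage III: the new therapy 12/24 = 50.0%, Compound 2 23/37 = 62.2% → Compound 2
Stage IV: the new therapy 5/36 = 13.9%, Compound 2 16/68 = 23.5% → Compound 2
Compound 2 has the higher rate in all 3 groups.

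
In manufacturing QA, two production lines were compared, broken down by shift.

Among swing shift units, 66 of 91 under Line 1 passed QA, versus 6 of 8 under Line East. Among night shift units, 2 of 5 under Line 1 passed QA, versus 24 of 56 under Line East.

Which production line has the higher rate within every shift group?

Swing shift: Line 1 66/91 = 72.5%, Line East 6/8 = 75.0% → Line East
Night shift: Line 1 2/5 = 40.0%, Line East 24/56 = 42.9% → Line East
Line East has the higher rate in both groups.

Line East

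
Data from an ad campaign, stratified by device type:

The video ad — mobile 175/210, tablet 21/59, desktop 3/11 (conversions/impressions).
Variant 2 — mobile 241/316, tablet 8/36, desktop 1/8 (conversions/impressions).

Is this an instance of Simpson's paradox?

Mobile: the video ad 175/210 = 83.3%, Variant 2 241/316 = 76.3% → the video ad
Tablet: the video ad 21/59 = 35.6%, Variant 2 8/36 = 22.2% → the video ad
Desktop: the video ad 3/11 = 27.3%, Variant 2 1/8 = 12.5% → the video ad
Overall: the video ad 199/280 = 71.1%, Variant 2 250/360 = 69.4% → the video ad
The video ad wins overall and in every device group — no reversal.

No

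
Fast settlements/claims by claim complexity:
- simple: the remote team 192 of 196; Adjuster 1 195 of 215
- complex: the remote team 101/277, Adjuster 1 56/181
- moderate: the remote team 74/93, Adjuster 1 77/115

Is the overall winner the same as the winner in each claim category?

Yes

Simple: the remote team 192/196 = 98.0%, Adjuster 1 195/215 = 90.7% → the remote team
Complex: the remote team 101/277 = 36.5%, Adjuster 1 56/181 = 30.9% → the remote team
Moderate: the remote team 74/93 = 79.6%, Adjuster 1 77/115 = 67.0% → the remote team
Overall: the remote team 367/566 = 64.8%, Adjuster 1 328/511 = 64.2% → the remote team
The remote team wins overall and in every claim group — no reversal.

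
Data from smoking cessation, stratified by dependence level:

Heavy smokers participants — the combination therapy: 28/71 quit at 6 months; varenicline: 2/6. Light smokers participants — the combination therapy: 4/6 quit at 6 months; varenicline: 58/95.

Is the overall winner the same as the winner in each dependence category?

Heavy smokers: the combination therapy 28/71 = 39.4%, varenicline 2/6 = 33.3% → the combination therapy
Light smokers: the combination therapy 4/6 = 66.7%, varenicline 58/95 = 61.1% → the combination therapy
Overall: the combination therapy 32/77 = 41.6%, varenicline 60/101 = 59.4% → varenicline
The combination therapy wins each dependence group but varenicline wins overall — the comparison reverses. The combination therapy's participants skew toward heavy smokers, which has a lower base rate.

No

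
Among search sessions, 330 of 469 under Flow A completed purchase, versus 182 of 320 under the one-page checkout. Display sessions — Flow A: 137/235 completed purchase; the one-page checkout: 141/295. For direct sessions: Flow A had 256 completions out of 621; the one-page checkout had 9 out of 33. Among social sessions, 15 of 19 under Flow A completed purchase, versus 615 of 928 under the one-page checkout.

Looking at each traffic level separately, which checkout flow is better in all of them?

Search: Flow A 330/469 = 70.4%, the one-page checkout 182/320 = 56.9% → Flow A
Display: Flow A 137/235 = 58.3%, the one-page checkout 141/295 = 47.8% → Flow A
Direct: Flow A 256/621 = 41.2%, the one-page checkout 9/33 = 27.3% → Flow A
Social: Flow A 15/19 = 78.9%, the one-page checkout 615/928 = 66.3% → Flow A
Flow A has the higher rate in all 4 groups.

Flow A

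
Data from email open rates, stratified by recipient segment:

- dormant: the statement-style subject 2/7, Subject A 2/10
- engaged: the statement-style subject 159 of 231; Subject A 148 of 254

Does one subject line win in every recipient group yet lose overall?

No

Dormant: the statement-style subject 2/7 = 28.6%, Subject A 2/10 = 20.0% → the statement-style subject
Engaged: the statement-style subject 159/231 = 68.8%, Subject A 148/254 = 58.3% → the statement-style subject
Overall: the statement-style subject 161/238 = 67.6%, Subject A 150/264 = 56.8% → the statement-style subject
The statement-style subject wins overall and in every recipient group — no reversal.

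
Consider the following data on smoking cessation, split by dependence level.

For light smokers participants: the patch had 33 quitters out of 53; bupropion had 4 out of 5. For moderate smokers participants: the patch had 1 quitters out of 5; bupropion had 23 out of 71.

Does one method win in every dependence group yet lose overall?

Light smokers: the patch 33/53 = 62.3%, bupropion 4/5 = 80.0% → bupropion
Moderate smokers: the patch 1/5 = 20.0%, bupropion 23/71 = 32.4% → bupropion
Overall: the patch 34/58 = 58.6%, bupropion 27/76 = 35.5% → the patch
Bupropion wins each dependence group but the patch wins overall — the comparison reverses. Bupropion's participants skew toward moderate smokers, which has a lower base rate.

Yes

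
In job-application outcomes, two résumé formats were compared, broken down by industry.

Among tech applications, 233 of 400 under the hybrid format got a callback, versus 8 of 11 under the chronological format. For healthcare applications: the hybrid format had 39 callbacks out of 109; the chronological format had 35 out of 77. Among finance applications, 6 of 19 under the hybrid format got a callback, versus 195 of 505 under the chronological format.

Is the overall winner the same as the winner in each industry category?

Tech: the hybrid format 233/400 = 58.2%, the chronological format 8/11 = 72.7% → the chronological format
Healthcare: the hybrid format 39/109 = 35.8%, the chronological format 35/77 = 45.5% → the chronological format
Finance: the hybrid format 6/19 = 31.6%, the chronological format 195/505 = 38.6% → the chronological format
Overall: the hybrid format 278/528 = 52.7%, the chronological format 238/593 = 40.1% → the hybrid format
The chronological format wins each industry group but the hybrid format wins overall — the comparison reverses. The chronological format's applications skew toward finance, which has a lower base rate.

No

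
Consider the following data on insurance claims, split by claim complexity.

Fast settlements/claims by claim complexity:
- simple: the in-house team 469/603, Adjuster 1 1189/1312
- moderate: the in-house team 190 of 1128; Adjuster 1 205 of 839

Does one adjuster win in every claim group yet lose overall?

Simple: the in-house team 469/603 = 77.8%, Adjuster 1 1189/1312 = 90.6% → Adjuster 1
Moderate: the in-house team 190/1128 = 16.8%, Adjuster 1 205/839 = 24.4% → Adjuster 1
Overall: the in-house team 659/1731 = 38.1%, Adjuster 1 1394/2151 = 64.8% → Adjuster 1
Adjuster 1 wins overall and in every claim group — no reversal.

No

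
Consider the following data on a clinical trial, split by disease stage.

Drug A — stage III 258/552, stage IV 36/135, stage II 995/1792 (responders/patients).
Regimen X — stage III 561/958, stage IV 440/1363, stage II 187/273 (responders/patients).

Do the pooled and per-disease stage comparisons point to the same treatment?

No

Stage III: Drug A 258/552 = 46.7%, Regimen X 561/958 = 58.6% → Regimen X
Stage IV: Drug A 36/135 = 26.7%, Regimen X 440/1363 = 32.3% → Regimen X
Stage II: Drug A 995/1792 = 55.5%, Regimen X 187/273 = 68.5% → Regimen X
Overall: Drug A 1289/2479 = 52.0%, Regimen X 1188/2594 = 45.8% → Drug A
Regimen X wins each disease group but Drug A wins overall — the comparison reverses. Regimen X's patients skew toward stage IV, which has a lower base rate.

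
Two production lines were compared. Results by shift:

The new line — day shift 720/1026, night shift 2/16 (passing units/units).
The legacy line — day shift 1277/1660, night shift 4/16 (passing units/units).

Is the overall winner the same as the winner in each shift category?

Day shift: the new line 720/1026 = 70.2%, the legacy line 1277/1660 = 76.9% → the legacy line
Night shift: the new line 2/16 = 12.5%, the legacy line 4/16 = 25.0% → the legacy line
Overall: the new line 722/1042 = 69.3%, the legacy line 1281/1676 = 76.4% → the legacy line
The legacy line wins overall and in every shift group — no reversal.

Yes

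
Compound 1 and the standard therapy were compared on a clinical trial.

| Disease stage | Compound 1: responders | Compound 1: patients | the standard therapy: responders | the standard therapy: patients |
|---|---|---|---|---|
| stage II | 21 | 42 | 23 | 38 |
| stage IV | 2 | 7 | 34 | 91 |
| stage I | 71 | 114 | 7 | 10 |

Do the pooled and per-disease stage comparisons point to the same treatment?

Stage II: Compound 1 21/42 = 50.0%, the standard therapy 23/38 = 60.5% → the standard therapy
Stage IV: Compound 1 2/7 = 28.6%, the standard therapy 34/91 = 37.4% → the standard therapy
Stage I: Compound 1 71/114 = 62.3%, the standard therapy 7/10 = 70.0% → the standard therapy
Overall: Compound 1 94/163 = 57.7%, the standard therapy 64/139 = 46.0% → Compound 1
The standard therapy wins each disease group but Compound 1 wins overall — the comparison reverses. The standard therapy's patients skew toward stage IV, which has a lower base rate.

No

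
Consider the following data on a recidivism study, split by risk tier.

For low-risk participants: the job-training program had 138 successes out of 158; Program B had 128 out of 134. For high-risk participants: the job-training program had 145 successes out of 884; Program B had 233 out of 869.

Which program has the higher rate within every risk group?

Program B

Low-risk: the job-training program 138/158 = 87.3%, Program B 128/134 = 95.5% → Program B
High-risk: the job-training program 145/884 = 16.4%, Program B 233/869 = 26.8% → Program B
Program B has the higher rate in both groups.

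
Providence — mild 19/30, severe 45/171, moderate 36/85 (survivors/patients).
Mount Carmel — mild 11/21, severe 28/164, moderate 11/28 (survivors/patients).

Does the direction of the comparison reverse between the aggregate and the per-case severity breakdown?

Mild: Providence 19/30 = 63.3%, Mount Carmel 11/21 = 52.4% → Providence
Severe: Providence 45/171 = 26.3%, Mount Carmel 28/164 = 17.1% → Providence
Moderate: Providence 36/85 = 42.4%, Mount Carmel 11/28 = 39.3% → Providence
Overall: Providence 100/286 = 35.0%, Mount Carmel 50/213 = 23.5% → Providence
Providence wins overall and in every case group — no reversal.

No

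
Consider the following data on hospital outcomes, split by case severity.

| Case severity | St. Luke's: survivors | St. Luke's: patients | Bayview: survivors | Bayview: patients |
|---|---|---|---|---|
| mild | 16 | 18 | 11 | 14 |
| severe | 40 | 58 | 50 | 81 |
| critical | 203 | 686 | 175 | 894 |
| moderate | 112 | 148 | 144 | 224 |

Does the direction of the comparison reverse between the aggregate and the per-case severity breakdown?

Mild: St. Luke's 16/18 = 88.9%, Bayview 11/14 = 78.6% → St. Luke's
Severe: St. Luke's 40/58 = 69.0%, Bayview 50/81 = 61.7% → St. Luke's
Critical: St. Luke's 203/686 = 29.6%, Bayview 175/894 = 19.6% → St. Luke's
Moderate: St. Luke's 112/148 = 75.7%, Bayview 144/224 = 64.3% → St. Luke's
Overall: St. Luke's 371/910 = 40.8%, Bayview 380/1213 = 31.3% → St. Luke's
St. Luke's wins overall and in every case group — no reversal.

No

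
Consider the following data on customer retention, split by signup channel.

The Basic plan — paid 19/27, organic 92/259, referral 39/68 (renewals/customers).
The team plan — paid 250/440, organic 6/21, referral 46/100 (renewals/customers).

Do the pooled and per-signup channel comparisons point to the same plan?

Paid: the Basic plan 19/27 = 70.4%, the team plan 250/440 = 56.8% → the Basic plan
Organic: the Basic plan 92/259 = 35.5%, the team plan 6/21 = 28.6% → the Basic plan
Referral: the Basic plan 39/68 = 57.4%, the team plan 46/100 = 46.0% → the Basic plan
Overall: the Basic plan 150/354 = 42.4%, the team plan 302/561 = 53.8% → the team plan
The Basic plan wins each signup group but the team plan wins overall — the comparison reverses. The Basic plan's customers skew toward organic, which has a lower base rate.

No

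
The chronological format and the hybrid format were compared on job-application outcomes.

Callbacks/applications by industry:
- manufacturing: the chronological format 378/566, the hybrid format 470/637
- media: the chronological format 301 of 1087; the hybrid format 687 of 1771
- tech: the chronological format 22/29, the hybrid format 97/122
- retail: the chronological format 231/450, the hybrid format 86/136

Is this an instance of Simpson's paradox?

No

Manufacturing: the chronological format 378/566 = 66.8%, the hybrid format 470/637 = 73.8% → the hybrid format
Media: the chronological format 301/1087 = 27.7%, the hybrid format 687/1771 = 38.8% → the hybrid format
Tech: the chronological format 22/29 = 75.9%, the hybrid format 97/122 = 79.5% → the hybrid format
Retail: the chronological format 231/450 = 51.3%, the hybrid format 86/136 = 63.2% → the hybrid format
Overall: the chronological format 932/2132 = 43.7%, the hybrid format 1340/2666 = 50.3% → the hybrid format
The hybrid format wins overall and in every industry group — no reversal.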